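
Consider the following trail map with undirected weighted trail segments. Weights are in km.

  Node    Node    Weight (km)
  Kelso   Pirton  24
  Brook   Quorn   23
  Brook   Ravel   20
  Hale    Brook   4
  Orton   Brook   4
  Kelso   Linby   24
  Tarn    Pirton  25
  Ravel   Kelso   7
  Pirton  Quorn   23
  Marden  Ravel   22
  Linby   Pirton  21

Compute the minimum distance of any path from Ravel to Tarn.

56 km

Candidate routes:
Ravel - Kelso - Linby - Pirton - Tarn: 7+24+21+25 = 77
Ravel - Kelso - Pirton - Tarn: 7+24+25 = 56
The minimum is 56 km via Ravel - Kelso - Pirton - Tarn.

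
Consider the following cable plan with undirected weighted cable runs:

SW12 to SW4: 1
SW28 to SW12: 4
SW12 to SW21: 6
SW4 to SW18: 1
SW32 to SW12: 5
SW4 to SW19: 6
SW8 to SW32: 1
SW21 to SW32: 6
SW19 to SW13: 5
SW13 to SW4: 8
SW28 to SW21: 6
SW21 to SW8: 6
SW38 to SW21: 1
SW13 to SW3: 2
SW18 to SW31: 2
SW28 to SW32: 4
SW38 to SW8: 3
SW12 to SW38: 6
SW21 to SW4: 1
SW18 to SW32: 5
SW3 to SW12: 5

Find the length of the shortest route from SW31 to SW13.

11

Compare a few routes:
SW31 → SW18 → SW4 → SW13: 2+1+8 = 11
SW31 → SW18 → SW4 → SW19 → SW13: 2+1+6+5 = 14
The minimum is 11 via SW31 → SW18 → SW4 → SW13.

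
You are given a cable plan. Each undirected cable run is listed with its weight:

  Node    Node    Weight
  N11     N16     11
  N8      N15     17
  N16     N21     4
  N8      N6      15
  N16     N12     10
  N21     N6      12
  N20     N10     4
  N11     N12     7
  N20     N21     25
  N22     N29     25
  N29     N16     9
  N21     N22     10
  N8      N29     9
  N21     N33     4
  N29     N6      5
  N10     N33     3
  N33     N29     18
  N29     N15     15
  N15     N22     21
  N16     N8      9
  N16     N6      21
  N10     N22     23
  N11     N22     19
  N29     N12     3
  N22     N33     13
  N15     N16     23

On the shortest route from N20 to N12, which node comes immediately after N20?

N10

Compare a few routes:
N20 → N10 → N33 → N21 → N16 → N29 → N12: 4+3+4+4+9+3 = 27
N20 → N10 → N33 → N21 → N16 → N12: 4+3+4+4+10 = 25
Cheapest is N20 → N10 → N33 → N21 → N16 → N12 at 25.
So from N20 the first move is to N10.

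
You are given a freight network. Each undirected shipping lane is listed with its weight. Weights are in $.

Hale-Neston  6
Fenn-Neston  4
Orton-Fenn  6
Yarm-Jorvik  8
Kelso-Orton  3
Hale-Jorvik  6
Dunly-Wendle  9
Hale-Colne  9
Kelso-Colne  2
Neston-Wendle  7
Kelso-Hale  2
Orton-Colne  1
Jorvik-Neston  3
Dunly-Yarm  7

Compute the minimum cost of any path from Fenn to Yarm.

Shortest distances from Fenn:
Fenn: 0
Neston: 4  (via Fenn)
Orton: 6  (via Fenn)
Jorvik: 7  (via Neston)
Colne: 7  (via Orton)
Kelso: 9  (via Orton)
Hale: 10  (via Neston)
Wendle: 11  (via Neston)
Yarm: 15  (via Jorvik)
Shortest route: Fenn → Neston → Jorvik → Yarm = $15.

$15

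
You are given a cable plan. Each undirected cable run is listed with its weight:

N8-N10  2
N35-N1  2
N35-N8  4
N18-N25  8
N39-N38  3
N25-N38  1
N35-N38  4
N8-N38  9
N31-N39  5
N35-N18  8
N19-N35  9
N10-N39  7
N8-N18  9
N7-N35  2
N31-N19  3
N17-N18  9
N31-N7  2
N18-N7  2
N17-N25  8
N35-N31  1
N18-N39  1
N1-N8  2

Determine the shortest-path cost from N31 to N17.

Settle nodes by increasing distance from N31:
N31: 0
N35: 1  (via N31)
N7: 2  (via N31)
N19: 3  (via N31)
N1: 3  (via N35)
N18: 4  (via N7)
N38: 5  (via N35)
N8: 5  (via N35)
N39: 5  (via N31)
N25: 6  (via N38)
N10: 7  (via N8)
N17: 13  (via N18)
Shortest route: N31–N7–N18–N17 = 13.

13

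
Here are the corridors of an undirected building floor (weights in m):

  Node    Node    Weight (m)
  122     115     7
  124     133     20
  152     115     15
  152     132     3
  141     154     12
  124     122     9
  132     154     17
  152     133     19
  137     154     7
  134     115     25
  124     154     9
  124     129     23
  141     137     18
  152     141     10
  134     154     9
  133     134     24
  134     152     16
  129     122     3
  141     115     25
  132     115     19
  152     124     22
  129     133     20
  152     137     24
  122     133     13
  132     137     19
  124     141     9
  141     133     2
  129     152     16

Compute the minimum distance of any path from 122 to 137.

Running Dijkstra from 122:
122: 0
129: 3  (via 122)
115: 7  (via 122)
124: 9  (via 122)
133: 13  (via 122)
141: 15  (via 133)
154: 18  (via 124)
152: 19  (via 129)
132: 22  (via 152)
137: 25  (via 154)
Shortest route: 122–124–154–137 = 25 m.

25 m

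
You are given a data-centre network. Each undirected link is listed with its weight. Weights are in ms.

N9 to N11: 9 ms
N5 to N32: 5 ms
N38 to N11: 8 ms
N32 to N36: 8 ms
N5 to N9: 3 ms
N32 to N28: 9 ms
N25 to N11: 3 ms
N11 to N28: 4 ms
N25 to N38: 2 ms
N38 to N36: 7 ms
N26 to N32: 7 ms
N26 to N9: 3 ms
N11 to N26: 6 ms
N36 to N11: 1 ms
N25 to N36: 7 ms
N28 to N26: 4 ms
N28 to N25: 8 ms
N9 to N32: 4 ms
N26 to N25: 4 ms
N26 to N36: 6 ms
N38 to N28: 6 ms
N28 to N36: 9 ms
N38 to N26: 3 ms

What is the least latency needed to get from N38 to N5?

9 ms

Settle nodes by increasing distance from N38:
N38: 0
N25: 2  (via N38)
N26: 3  (via N38)
N11: 5  (via N25)
N9: 6  (via N26)
N28: 6  (via N38)
N36: 6  (via N11)
N5: 9  (via N9)
Shortest route: N38–N26–N9–N5 = 9 ms.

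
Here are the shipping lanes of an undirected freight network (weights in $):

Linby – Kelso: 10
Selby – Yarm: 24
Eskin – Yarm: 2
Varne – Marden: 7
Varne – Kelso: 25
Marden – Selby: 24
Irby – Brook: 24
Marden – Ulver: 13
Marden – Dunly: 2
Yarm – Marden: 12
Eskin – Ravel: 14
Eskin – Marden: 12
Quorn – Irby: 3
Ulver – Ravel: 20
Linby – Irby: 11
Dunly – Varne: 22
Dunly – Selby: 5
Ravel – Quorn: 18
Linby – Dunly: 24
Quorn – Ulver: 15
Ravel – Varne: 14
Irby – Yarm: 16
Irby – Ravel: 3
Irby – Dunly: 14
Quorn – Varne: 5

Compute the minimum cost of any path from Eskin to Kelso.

Running Dijkstra from Eskin:
Eskin: 0
Yarm: 2  (via Eskin)
Marden: 12  (via Eskin)
Dunly: 14  (via Marden)
Ravel: 14  (via Eskin)
Irby: 17  (via Ravel)
Varne: 19  (via Marden)
Selby: 19  (via Dunly)
Quorn: 20  (via Irby)
Ulver: 25  (via Marden)
Linby: 28  (via Irby)
Kelso: 38  (via Linby)
Shortest route: Eskin–Ravel–Irby–Linby–Kelso = $38.

$38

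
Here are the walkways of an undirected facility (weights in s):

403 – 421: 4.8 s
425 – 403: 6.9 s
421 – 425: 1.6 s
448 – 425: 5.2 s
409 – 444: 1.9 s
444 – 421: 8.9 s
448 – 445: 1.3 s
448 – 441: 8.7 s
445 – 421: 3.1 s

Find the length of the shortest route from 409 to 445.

Settle nodes by increasing distance from 409:
409: 0
444: 1.9  (via 409)
421: 10.8  (via 444)
425: 12.4  (via 421)
445: 13.9  (via 421)
Shortest route: 409 → 444 → 421 → 445 = 13.9 s.

13.9 s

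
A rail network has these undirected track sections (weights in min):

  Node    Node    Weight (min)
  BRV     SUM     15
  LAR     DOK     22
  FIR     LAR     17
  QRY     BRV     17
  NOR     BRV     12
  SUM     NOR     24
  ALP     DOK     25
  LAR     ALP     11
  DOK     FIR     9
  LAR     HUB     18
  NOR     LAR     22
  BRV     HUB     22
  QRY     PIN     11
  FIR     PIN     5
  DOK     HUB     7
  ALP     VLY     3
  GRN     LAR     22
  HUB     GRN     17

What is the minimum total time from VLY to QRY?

Settle nodes by increasing distance from VLY:
VLY: 0
ALP: 3  (via VLY)
LAR: 14  (via ALP)
DOK: 28  (via ALP)
FIR: 31  (via LAR)
HUB: 32  (via LAR)
GRN: 36  (via LAR)
NOR: 36  (via LAR)
PIN: 36  (via FIR)
QRY: 47  (via PIN)
Shortest route: VLY → ALP → LAR → FIR → PIN → QRY = 47 min.

47 min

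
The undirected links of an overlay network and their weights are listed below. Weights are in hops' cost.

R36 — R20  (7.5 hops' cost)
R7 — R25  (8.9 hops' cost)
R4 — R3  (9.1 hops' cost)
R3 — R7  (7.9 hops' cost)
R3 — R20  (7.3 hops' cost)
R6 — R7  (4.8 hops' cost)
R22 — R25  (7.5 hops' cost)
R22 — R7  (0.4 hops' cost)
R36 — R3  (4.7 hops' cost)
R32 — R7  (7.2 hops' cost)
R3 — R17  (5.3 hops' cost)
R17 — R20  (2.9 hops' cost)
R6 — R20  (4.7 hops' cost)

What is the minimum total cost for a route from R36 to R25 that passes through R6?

24.9 hops' cost

Best R36 to R6: R36–R20–R6 costing 12.2
Shortest R6→R25: R6–R7–R22–R25 = 12.7
Total via R6: 12.2 + 12.7 = 24.9 hops' cost.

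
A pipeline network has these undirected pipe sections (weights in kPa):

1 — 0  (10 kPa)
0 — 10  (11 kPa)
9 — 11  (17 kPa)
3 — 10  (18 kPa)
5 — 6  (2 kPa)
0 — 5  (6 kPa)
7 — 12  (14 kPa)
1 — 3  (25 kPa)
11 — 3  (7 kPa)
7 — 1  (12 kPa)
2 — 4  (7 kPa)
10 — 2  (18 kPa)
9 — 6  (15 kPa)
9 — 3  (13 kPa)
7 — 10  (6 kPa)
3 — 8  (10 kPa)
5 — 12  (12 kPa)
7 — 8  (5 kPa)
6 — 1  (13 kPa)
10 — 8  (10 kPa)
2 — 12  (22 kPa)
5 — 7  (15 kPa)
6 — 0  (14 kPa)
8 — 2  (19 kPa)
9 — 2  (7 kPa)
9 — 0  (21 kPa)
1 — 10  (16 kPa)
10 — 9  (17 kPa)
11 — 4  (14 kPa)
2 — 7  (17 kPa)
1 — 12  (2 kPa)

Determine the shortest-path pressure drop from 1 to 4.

Candidate routes:
1 → 12 → 2 → 4: 2+22+7 = 31
1 → 7 → 2 → 4: 12+17+7 = 36
1 → 12 → 7 → 2 → 4: 2+14+17+7 = 40
The minimum is 31 kPa via 1 → 12 → 2 → 4.

31 kPa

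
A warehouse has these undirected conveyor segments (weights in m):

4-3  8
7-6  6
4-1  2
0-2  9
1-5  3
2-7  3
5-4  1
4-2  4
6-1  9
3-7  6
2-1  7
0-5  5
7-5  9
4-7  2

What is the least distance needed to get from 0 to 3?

14 m

Compare a few routes:
0 → 5 → 4 → 3: 5+1+8 = 14
0 → 2 → 7 → 3: 9+3+6 = 18
0 → 5 → 1 → 4 → 7 → 3: 5+3+2+2+6 = 18
Cheapest is 0 → 5 → 4 → 3 at 14 m.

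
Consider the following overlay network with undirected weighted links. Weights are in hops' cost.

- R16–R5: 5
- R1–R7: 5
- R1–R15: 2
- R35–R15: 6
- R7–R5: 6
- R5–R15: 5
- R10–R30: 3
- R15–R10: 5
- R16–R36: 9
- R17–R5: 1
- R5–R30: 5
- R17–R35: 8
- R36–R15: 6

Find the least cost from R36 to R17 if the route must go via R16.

15 hops' cost

Best R36 to R16: R36–R16 costing 9
Shortest R16→R17: R16–R5–R17 = 6
Total via R16: 9 + 6 = 15 hops' cost.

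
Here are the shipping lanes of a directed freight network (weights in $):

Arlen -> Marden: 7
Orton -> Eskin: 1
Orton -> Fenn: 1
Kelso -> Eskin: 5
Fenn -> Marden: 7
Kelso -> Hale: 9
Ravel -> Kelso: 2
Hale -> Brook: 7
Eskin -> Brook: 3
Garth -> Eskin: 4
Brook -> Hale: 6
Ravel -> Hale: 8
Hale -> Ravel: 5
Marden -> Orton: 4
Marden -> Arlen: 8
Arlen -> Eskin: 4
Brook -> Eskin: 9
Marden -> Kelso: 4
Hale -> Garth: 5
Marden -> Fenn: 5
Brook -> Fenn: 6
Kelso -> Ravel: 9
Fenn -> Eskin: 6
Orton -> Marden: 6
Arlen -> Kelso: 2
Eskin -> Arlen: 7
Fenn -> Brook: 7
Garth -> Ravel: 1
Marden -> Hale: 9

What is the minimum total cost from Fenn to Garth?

Enumerating some paths:
Fenn → Eskin → Brook → Hale → Garth: 6+3+6+5 = 20
Fenn → Brook → Hale → Garth: 7+6+5 = 18
Fenn → Marden → Hale → Garth: 7+9+5 = 21
The minimum is $18 via Fenn → Brook → Hale → Garth.

$18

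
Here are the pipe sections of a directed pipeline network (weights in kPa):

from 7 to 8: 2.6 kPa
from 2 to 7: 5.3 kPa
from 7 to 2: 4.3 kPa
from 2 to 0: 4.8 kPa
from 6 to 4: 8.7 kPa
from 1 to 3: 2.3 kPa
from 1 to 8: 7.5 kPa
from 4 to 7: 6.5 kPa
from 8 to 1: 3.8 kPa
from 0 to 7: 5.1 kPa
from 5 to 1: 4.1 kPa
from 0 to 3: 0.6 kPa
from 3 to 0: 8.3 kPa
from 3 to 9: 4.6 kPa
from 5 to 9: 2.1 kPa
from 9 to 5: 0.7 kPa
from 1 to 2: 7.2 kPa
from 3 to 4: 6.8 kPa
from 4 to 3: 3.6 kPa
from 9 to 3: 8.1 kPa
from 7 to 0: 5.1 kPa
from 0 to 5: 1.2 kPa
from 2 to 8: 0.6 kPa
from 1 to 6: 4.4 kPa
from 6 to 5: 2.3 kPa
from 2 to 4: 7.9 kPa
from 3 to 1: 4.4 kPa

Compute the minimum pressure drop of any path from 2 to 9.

Enumerating some paths:
2–8–1–6–5–9: 0.6+3.8+4.4+2.3+2.1 = 13.2
2–0–5–9: 4.8+1.2+2.1 = 8.1
2–0–3–9: 4.8+0.6+4.6 = 10
2–8–1–3–9: 0.6+3.8+2.3+4.6 = 11.3
Cheapest is 2–0–5–9 at 8.1 kPa.

8.1 kPa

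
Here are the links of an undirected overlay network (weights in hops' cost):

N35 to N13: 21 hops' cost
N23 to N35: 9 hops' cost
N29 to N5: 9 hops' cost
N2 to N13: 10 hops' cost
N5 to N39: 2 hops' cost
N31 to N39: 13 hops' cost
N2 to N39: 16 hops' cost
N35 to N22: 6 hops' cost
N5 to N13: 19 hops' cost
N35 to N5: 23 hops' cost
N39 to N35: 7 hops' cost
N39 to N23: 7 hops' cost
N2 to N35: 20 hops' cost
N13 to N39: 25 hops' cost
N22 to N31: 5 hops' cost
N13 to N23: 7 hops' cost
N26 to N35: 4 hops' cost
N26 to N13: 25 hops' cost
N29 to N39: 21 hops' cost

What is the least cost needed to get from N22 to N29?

Settle nodes by increasing distance from N22:
N22: 0
N31: 5  (via N22)
N35: 6  (via N22)
N26: 10  (via N35)
N39: 13  (via N35)
N23: 15  (via N35)
N5: 15  (via N39)
N13: 22  (via N23)
N29: 24  (via N5)
Shortest route: N22–N35–N39–N5–N29 = 24 hops' cost.

24 hops' cost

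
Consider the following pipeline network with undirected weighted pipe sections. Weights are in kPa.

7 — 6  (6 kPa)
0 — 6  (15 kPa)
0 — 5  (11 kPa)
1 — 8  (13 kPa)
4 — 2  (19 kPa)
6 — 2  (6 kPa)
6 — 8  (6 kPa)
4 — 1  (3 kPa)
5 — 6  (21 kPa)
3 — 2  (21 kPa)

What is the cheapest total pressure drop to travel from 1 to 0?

34 kPa

Candidate routes:
1 - 4 - 2 - 6 - 0: 3+19+6+15 = 43
1 - 8 - 6 - 0: 13+6+15 = 34
The minimum is 34 kPa via 1 - 8 - 6 - 0.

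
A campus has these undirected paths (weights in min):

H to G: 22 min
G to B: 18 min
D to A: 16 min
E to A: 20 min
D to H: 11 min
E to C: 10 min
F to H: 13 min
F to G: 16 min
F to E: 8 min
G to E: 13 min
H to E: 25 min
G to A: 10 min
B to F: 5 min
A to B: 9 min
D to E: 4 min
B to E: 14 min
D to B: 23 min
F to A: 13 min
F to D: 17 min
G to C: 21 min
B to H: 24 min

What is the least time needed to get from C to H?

25 min

Settle nodes by increasing distance from C:
C: 0
E: 10  (via C)
D: 14  (via E)
F: 18  (via E)
G: 21  (via C)
B: 23  (via F)
H: 25  (via D)
Shortest route: C → E → D → H = 25 min.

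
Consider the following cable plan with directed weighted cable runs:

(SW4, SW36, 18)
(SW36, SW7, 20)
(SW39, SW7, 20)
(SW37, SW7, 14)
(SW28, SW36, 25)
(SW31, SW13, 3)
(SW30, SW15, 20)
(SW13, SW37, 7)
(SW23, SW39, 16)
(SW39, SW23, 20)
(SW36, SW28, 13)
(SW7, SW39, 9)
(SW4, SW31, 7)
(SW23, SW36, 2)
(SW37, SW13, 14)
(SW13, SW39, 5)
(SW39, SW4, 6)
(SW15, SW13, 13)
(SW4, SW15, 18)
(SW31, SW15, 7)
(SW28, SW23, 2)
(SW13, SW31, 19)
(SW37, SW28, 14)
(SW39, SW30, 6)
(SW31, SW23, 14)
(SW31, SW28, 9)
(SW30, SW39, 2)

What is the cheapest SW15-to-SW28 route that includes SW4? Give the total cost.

Shortest SW15→SW4: SW15 → SW13 → SW39 → SW4 = 24
Best SW4 to SW28: SW4 → SW31 → SW28 costing 16
Total via SW4: 24 + 16 = 40.

40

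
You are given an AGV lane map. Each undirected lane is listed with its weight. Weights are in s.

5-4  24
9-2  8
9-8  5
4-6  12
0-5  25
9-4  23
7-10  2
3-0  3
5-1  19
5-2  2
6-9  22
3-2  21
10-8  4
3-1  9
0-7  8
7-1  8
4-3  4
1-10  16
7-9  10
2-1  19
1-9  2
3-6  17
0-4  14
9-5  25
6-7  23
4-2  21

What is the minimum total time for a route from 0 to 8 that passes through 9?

19 s

Best 0 to 9: 0–3–1–9 costing 14
Best 9 to 8: 9–8 costing 5
Total via 9: 14 + 5 = 19 s.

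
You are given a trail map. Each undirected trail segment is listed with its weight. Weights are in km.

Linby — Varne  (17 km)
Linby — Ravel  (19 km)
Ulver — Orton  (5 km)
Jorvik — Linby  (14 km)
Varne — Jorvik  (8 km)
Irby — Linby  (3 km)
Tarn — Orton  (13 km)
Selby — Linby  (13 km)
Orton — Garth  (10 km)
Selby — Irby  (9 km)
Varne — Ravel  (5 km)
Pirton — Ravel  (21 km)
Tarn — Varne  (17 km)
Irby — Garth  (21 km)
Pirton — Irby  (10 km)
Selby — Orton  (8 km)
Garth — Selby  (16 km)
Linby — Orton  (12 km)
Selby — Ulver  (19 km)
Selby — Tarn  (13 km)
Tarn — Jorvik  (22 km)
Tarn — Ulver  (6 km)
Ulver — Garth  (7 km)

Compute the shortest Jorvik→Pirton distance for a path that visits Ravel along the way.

Best Jorvik to Ravel: Jorvik → Varne → Ravel costing 13
Shortest Ravel→Pirton: Ravel → Pirton = 21
Total via Ravel: 13 + 21 = 34 km.

34 km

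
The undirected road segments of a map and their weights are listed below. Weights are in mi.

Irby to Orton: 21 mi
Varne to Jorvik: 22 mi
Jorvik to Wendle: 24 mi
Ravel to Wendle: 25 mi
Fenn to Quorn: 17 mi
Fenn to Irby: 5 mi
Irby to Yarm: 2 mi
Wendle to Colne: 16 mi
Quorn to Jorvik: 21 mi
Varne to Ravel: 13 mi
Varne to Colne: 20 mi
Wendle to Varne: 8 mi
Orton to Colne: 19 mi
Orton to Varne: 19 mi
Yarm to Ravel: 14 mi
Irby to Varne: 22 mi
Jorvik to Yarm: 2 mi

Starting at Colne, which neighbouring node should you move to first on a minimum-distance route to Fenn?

Orton

Candidate routes:
Colne → Wendle → Jorvik → Yarm → Irby → Fenn: 16+24+2+2+5 = 49
Colne → Orton → Irby → Fenn: 19+21+5 = 45
Colne → Varne → Irby → Fenn: 20+22+5 = 47
Colne → Wendle → Varne → Irby → Fenn: 16+8+22+5 = 51
Cheapest is Colne → Orton → Irby → Fenn at 45 mi.
So from Colne the first move is to Orton.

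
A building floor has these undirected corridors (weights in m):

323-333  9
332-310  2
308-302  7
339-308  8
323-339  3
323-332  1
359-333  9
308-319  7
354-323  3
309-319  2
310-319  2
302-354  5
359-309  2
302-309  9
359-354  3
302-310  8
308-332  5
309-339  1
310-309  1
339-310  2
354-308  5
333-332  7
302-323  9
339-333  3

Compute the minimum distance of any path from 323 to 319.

5 m

Running Dijkstra from 323:
323: 0
332: 1  (via 323)
354: 3  (via 323)
310: 3  (via 332)
339: 3  (via 323)
309: 4  (via 310)
319: 5  (via 310)
Shortest route: 323–332–310–319 = 5 m.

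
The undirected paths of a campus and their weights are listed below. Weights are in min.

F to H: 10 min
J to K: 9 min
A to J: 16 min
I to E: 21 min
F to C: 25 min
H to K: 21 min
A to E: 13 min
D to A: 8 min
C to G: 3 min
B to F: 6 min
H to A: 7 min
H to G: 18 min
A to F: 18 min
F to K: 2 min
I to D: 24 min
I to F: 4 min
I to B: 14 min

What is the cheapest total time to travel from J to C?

Shortest distances from J:
J: 0
K: 9  (via J)
F: 11  (via K)
I: 15  (via F)
A: 16  (via J)
B: 17  (via F)
H: 21  (via F)
D: 24  (via A)
E: 29  (via A)
C: 36  (via F)
Shortest route: J–K–F–C = 36 min.

36 min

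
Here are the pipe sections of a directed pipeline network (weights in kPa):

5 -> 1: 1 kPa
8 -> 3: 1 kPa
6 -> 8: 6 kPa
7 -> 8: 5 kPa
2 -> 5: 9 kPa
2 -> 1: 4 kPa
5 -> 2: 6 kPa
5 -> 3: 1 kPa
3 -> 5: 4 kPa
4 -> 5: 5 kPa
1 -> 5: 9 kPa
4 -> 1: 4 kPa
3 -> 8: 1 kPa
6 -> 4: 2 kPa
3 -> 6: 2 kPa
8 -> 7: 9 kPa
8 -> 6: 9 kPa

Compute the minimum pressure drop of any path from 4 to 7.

Enumerating some paths:
4 → 5 → 3 → 8 → 7: 5+1+1+9 = 16
4 → 5 → 3 → 6 → 8 → 7: 5+1+2+6+9 = 23
Cheapest is 4 → 5 → 3 → 8 → 7 at 16 kPa.

16 kPa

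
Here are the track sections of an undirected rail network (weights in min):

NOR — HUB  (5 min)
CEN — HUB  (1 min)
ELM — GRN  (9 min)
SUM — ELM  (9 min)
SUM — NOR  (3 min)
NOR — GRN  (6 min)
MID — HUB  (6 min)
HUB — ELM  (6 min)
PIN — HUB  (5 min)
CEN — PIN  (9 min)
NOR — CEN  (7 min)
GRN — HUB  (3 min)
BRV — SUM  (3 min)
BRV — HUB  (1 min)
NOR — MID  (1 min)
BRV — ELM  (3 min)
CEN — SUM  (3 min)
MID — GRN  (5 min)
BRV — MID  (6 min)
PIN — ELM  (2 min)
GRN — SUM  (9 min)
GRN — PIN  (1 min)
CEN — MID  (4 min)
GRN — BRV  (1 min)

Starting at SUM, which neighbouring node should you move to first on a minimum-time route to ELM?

Candidate routes:
SUM → ELM: 9 = 9
SUM → BRV → ELM: 3+3 = 6
SUM → CEN → HUB → BRV → ELM: 3+1+1+3 = 8
SUM → BRV → GRN → PIN → ELM: 3+1+1+2 = 7
The minimum is 6 min via SUM → BRV → ELM.
So from SUM the first move is to BRV.

BRV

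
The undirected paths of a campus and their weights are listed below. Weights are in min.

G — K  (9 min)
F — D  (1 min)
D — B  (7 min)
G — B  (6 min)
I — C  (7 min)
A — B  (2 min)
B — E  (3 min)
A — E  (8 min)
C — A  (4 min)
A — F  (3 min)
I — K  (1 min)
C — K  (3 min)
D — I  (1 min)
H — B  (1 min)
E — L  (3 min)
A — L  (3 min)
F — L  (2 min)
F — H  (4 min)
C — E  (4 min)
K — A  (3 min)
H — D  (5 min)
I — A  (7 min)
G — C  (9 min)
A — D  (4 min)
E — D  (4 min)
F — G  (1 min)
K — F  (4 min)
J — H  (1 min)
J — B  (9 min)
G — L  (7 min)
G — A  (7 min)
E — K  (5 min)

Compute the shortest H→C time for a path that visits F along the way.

10 min

Shortest H→F: H → F = 4
Shortest F→C: F → D → I → K → C = 6
Total via F: 4 + 6 = 10 min.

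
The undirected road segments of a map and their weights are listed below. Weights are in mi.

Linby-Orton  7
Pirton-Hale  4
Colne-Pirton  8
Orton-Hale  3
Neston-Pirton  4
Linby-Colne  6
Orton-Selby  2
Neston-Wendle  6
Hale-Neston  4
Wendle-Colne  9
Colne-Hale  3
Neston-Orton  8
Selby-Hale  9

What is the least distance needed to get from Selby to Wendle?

Candidate routes:
Selby → Orton → Hale → Neston → Wendle: 2+3+4+6 = 15
Selby → Orton → Neston → Wendle: 2+8+6 = 16
The minimum is 15 mi via Selby → Orton → Hale → Neston → Wendle.

15 mi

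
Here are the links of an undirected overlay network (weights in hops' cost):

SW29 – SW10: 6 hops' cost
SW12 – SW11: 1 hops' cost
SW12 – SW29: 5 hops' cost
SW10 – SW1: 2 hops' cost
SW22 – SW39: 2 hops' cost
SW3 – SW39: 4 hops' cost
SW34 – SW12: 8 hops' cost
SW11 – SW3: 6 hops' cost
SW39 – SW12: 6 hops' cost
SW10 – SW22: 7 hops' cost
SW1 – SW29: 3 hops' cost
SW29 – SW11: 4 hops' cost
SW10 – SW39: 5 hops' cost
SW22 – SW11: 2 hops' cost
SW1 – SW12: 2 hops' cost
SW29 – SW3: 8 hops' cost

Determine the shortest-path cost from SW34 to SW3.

15 hops' cost

Settle nodes by increasing distance from SW34:
SW34: 0
SW12: 8  (via SW34)
SW11: 9  (via SW12)
SW1: 10  (via SW12)
SW22: 11  (via SW11)
SW10: 12  (via SW1)
SW39: 13  (via SW22)
SW29: 13  (via SW12)
SW3: 15  (via SW11)
Shortest route: SW34 → SW12 → SW11 → SW3 = 15 hops' cost.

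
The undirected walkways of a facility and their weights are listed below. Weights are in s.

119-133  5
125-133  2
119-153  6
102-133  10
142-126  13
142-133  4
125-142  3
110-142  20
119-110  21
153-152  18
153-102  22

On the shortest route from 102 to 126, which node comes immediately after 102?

Enumerating some paths:
102 - 133 - 142 - 126: 10+4+13 = 27
102 - 133 - 125 - 142 - 126: 10+2+3+13 = 28
Cheapest is 102 - 133 - 142 - 126 at 27 s.
So from 102 the first move is to 133.

133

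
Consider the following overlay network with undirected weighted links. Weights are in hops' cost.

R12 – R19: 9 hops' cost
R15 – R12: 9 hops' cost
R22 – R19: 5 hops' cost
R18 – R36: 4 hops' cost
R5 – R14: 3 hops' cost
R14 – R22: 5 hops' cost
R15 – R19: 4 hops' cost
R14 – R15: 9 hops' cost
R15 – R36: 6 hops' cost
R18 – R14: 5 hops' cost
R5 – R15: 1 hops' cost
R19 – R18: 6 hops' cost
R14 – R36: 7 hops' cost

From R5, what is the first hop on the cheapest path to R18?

R14

Enumerating some paths:
R5 - R14 - R18: 3+5 = 8
R5 - R15 - R36 - R18: 1+6+4 = 11
R5 - R15 - R19 - R18: 1+4+6 = 11
The minimum is 8 hops' cost via R5 - R14 - R18.
So from R5 the first move is to R14.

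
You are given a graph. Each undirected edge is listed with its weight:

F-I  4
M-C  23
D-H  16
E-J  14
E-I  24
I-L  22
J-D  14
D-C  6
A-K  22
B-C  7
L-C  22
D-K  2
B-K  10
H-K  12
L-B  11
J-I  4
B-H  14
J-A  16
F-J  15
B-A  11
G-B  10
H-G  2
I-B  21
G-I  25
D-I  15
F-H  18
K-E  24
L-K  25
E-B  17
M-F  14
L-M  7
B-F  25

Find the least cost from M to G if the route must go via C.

40

Best M to C: M–C costing 23
Best C to G: C–B–G costing 17
Total via C: 23 + 17 = 40.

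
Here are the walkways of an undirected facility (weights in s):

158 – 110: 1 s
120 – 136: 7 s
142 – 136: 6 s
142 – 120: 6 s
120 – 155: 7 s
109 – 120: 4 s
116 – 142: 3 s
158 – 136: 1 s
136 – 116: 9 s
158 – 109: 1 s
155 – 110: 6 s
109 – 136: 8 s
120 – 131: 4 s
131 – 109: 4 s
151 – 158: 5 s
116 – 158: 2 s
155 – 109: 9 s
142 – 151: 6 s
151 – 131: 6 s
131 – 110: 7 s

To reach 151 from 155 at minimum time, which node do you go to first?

Enumerating some paths:
155 → 120 → 109 → 158 → 151: 7+4+1+5 = 17
155 → 110 → 158 → 151: 6+1+5 = 12
155 → 109 → 158 → 151: 9+1+5 = 15
155 → 120 → 131 → 151: 7+4+6 = 17
Cheapest is 155 → 110 → 158 → 151 at 12 s.
So from 155 the first move is to 110.

110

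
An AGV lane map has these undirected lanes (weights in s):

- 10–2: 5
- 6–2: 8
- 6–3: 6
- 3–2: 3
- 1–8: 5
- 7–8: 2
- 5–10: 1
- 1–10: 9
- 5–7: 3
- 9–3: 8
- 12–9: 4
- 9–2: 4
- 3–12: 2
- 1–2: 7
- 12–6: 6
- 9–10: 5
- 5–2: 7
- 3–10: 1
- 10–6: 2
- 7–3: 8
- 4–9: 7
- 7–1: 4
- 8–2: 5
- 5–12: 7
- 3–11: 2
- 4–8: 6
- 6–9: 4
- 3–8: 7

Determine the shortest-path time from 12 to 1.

11 s

Running Dijkstra from 12:
12: 0
3: 2  (via 12)
10: 3  (via 3)
5: 4  (via 10)
9: 4  (via 12)
11: 4  (via 3)
2: 5  (via 3)
6: 5  (via 10)
7: 7  (via 5)
8: 9  (via 3)
1: 11  (via 7)
Shortest route: 12 → 3 → 10 → 5 → 7 → 1 = 11 s.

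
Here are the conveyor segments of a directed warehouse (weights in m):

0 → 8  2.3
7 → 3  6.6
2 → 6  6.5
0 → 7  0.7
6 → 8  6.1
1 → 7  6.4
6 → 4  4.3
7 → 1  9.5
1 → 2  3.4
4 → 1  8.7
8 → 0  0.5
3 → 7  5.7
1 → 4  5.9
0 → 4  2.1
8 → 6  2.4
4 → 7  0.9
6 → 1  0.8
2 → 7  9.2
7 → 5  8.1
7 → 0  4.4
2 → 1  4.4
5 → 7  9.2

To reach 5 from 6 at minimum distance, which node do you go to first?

Compare a few routes:
6 - 4 - 7 - 5: 4.3+0.9+8.1 = 13.3
6 - 1 - 7 - 5: 0.8+6.4+8.1 = 15.3
Cheapest is 6 - 4 - 7 - 5 at 13.3 m.
So from 6 the first move is to 4.

4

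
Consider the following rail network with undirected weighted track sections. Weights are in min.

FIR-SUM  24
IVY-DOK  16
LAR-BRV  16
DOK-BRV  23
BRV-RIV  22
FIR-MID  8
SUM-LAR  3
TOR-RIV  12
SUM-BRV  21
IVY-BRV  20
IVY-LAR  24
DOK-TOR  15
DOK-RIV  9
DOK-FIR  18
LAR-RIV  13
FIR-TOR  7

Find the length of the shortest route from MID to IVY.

Shortest distances from MID:
MID: 0
FIR: 8  (via MID)
TOR: 15  (via FIR)
DOK: 26  (via FIR)
RIV: 27  (via TOR)
SUM: 32  (via FIR)
LAR: 35  (via SUM)
IVY: 42  (via DOK)
Shortest route: MID–FIR–DOK–IVY = 42 min.

42 min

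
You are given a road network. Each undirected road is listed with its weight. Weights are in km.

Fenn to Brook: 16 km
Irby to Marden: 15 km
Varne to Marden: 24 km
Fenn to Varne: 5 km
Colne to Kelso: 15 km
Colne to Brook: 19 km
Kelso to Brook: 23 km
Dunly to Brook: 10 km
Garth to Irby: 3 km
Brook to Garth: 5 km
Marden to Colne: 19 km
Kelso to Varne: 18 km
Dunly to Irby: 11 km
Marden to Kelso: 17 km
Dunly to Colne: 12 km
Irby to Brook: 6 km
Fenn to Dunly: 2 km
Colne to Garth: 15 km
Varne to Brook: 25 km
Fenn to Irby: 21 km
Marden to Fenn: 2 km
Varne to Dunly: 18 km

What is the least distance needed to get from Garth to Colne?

Candidate routes:
Garth - Irby - Dunly - Colne: 3+11+12 = 26
Garth - Brook - Colne: 5+19 = 24
Garth - Colne: 15 = 15
Cheapest is Garth - Colne at 15 km.

15 km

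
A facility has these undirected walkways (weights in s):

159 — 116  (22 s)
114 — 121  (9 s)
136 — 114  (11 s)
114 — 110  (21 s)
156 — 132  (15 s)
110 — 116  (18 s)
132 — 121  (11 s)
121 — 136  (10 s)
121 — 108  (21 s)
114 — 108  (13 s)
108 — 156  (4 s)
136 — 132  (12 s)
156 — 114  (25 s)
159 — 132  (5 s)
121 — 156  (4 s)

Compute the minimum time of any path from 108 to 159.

24 s

Shortest distances from 108:
108: 0
156: 4  (via 108)
121: 8  (via 156)
114: 13  (via 108)
136: 18  (via 121)
132: 19  (via 156)
159: 24  (via 132)
Shortest route: 108 → 156 → 132 → 159 = 24 s.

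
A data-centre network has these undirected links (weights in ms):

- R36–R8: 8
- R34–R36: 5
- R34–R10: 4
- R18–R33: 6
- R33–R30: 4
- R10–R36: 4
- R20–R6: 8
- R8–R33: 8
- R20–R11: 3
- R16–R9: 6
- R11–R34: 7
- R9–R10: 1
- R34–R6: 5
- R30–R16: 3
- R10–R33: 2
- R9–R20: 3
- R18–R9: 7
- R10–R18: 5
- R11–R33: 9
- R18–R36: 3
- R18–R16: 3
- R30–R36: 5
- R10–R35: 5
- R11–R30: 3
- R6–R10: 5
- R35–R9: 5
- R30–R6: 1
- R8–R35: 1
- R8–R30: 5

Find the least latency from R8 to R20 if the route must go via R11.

Best R8 to R11: R8–R30–R11 costing 8
Shortest R11→R20: R11–R20 = 3
Total via R11: 8 + 3 = 11 ms.

11 ms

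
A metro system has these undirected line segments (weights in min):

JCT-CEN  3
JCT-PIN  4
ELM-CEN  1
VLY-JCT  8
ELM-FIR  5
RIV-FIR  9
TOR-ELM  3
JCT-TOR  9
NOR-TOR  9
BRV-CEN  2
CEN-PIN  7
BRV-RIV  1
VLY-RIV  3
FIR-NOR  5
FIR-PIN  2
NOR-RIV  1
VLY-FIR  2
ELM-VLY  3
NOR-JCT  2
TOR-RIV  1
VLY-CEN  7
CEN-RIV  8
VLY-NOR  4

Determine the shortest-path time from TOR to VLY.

Candidate routes:
TOR - RIV - VLY: 1+3 = 4
TOR - ELM - VLY: 3+3 = 6
Cheapest is TOR - RIV - VLY at 4 min.

4 min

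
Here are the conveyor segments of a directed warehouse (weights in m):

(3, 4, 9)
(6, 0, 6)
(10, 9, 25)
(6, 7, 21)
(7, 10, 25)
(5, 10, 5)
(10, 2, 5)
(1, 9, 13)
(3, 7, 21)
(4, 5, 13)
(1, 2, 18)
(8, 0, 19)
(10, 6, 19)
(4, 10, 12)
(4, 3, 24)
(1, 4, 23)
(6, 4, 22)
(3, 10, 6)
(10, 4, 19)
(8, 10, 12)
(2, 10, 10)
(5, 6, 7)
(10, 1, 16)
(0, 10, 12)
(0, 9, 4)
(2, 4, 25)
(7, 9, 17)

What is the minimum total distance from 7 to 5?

Settle nodes by increasing distance from 7:
7: 0
9: 17  (via 7)
10: 25  (via 7)
2: 30  (via 10)
1: 41  (via 10)
4: 44  (via 10)
6: 44  (via 10)
0: 50  (via 6)
5: 57  (via 4)
Shortest route: 7–10–4–5 = 57 m.

57 m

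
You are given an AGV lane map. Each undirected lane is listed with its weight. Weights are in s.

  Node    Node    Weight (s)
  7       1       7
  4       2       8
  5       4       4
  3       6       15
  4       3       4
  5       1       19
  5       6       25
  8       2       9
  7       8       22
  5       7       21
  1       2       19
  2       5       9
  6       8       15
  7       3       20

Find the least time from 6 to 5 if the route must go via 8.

33 s

Shortest 6→8: 6–8 = 15
Best 8 to 5: 8–2–5 costing 18
Total via 8: 15 + 18 = 33 s.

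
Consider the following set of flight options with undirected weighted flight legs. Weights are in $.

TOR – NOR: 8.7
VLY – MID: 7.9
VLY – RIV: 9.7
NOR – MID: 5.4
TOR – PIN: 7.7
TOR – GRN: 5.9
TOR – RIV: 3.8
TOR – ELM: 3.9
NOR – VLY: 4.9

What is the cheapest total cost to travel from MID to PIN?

Compare a few routes:
MID → VLY → NOR → TOR → PIN: 7.9+4.9+8.7+7.7 = 29.2
MID → NOR → TOR → PIN: 5.4+8.7+7.7 = 21.8
MID → VLY → RIV → TOR → PIN: 7.9+9.7+3.8+7.7 = 29.1
Cheapest is MID → NOR → TOR → PIN at $21.8.

$21.8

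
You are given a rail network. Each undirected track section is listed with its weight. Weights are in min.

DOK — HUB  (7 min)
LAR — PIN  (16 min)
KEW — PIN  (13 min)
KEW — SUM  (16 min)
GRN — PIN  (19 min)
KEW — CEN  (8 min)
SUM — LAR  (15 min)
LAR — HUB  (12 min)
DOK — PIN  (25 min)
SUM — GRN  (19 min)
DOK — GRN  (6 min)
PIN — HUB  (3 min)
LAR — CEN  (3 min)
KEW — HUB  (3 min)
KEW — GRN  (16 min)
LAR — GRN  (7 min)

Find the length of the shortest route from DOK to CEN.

16 min

Compare a few routes:
DOK - HUB - KEW - CEN: 7+3+8 = 18
DOK - GRN - LAR - CEN: 6+7+3 = 16
Cheapest is DOK - GRN - LAR - CEN at 16 min.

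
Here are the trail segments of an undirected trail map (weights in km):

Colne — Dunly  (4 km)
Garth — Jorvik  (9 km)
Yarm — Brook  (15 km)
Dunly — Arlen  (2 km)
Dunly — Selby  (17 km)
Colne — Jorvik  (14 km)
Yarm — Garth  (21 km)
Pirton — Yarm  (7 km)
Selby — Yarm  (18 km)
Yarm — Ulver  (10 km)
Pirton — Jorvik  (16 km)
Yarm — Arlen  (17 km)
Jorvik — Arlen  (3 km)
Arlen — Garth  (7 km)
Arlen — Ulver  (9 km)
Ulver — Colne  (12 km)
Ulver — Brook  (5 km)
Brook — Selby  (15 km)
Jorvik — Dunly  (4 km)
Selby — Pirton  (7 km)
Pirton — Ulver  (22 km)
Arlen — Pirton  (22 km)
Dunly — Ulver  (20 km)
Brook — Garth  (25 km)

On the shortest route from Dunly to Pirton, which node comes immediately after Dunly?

Jorvik

Compare a few routes:
Dunly → Jorvik → Pirton: 4+16 = 20
Dunly → Arlen → Pirton: 2+22 = 24
Dunly → Arlen → Jorvik → Pirton: 2+3+16 = 21
The minimum is 20 km via Dunly → Jorvik → Pirton.
So from Dunly the first move is to Jorvik.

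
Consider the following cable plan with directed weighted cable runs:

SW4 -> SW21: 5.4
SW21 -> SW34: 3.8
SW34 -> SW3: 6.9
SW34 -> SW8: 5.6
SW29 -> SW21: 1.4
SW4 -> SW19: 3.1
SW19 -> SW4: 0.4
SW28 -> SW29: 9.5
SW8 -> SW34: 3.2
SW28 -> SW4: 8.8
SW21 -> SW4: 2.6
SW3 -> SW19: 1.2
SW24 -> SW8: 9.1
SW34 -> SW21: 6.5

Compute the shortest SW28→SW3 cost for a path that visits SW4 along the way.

Best SW28 to SW4: SW28 → SW4 costing 8.8
Shortest SW4→SW3: SW4 → SW21 → SW34 → SW3 = 16.1
Total via SW4: 8.8 + 16.1 = 24.9.

24.9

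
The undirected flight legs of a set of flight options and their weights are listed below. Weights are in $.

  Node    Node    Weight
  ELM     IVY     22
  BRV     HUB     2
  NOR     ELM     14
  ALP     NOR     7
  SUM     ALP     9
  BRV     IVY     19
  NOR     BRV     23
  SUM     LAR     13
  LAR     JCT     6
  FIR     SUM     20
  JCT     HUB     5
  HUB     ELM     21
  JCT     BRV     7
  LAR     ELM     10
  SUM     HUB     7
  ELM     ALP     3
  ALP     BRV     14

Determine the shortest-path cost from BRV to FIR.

Running Dijkstra from BRV:
BRV: 0
HUB: 2  (via BRV)
JCT: 7  (via BRV)
SUM: 9  (via HUB)
LAR: 13  (via JCT)
ALP: 14  (via BRV)
ELM: 17  (via ALP)
IVY: 19  (via BRV)
NOR: 21  (via ALP)
FIR: 29  (via SUM)
Shortest route: BRV–HUB–SUM–FIR = $29.

$29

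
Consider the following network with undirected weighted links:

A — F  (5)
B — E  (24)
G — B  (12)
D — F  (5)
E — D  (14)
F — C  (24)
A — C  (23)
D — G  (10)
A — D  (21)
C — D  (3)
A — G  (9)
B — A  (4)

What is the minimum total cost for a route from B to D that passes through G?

Shortest B→G: B–G = 12
Best G to D: G–D costing 10
Total via G: 12 + 10 = 22.

22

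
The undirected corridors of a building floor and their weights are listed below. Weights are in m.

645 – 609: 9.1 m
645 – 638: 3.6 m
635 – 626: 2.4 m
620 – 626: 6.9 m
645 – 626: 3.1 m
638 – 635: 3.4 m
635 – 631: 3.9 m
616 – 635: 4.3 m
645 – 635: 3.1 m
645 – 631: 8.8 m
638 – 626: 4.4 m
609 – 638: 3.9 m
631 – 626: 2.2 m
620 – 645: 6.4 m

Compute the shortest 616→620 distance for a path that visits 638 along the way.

Best 616 to 638: 616 → 635 → 638 costing 7.7
Best 638 to 620: 638 → 645 → 620 costing 10
Total via 638: 7.7 + 10 = 17.7 m.

17.7 m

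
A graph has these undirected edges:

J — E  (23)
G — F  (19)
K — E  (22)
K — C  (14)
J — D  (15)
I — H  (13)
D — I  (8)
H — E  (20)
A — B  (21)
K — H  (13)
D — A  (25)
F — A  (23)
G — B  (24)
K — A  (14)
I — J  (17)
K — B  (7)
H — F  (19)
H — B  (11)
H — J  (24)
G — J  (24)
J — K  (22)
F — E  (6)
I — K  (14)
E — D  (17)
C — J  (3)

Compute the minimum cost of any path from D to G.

Enumerating some paths:
D–E–F–G: 17+6+19 = 42
D–J–G: 15+24 = 39
D–I–J–G: 8+17+24 = 49
Cheapest is D–J–G at 39.

39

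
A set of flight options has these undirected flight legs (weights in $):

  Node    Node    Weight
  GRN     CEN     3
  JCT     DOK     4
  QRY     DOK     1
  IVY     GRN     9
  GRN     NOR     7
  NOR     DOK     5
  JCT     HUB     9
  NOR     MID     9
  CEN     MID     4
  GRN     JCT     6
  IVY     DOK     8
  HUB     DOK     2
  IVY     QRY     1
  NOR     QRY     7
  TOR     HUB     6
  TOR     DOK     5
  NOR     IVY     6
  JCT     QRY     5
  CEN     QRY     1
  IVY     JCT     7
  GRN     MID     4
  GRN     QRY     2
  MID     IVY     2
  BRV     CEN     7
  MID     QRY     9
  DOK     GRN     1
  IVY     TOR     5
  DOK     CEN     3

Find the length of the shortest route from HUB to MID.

Settle nodes by increasing distance from HUB:
HUB: 0
DOK: 2  (via HUB)
GRN: 3  (via DOK)
QRY: 3  (via DOK)
IVY: 4  (via QRY)
CEN: 4  (via QRY)
JCT: 6  (via DOK)
TOR: 6  (via HUB)
MID: 6  (via IVY)
Shortest route: HUB–DOK–QRY–IVY–MID = $6.

$6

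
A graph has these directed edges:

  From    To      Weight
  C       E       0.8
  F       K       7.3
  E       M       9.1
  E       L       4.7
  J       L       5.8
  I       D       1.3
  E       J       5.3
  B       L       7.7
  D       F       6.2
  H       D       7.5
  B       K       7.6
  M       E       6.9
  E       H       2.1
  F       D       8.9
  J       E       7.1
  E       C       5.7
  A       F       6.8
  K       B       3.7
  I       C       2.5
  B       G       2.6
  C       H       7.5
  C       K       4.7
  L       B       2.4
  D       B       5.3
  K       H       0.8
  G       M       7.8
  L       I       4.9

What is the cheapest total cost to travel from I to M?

Candidate routes:
I - C - E - M: 2.5+0.8+9.1 = 12.4
I - D - B - G - M: 1.3+5.3+2.6+7.8 = 17
The minimum is 12.4 via I - C - E - M.

12.4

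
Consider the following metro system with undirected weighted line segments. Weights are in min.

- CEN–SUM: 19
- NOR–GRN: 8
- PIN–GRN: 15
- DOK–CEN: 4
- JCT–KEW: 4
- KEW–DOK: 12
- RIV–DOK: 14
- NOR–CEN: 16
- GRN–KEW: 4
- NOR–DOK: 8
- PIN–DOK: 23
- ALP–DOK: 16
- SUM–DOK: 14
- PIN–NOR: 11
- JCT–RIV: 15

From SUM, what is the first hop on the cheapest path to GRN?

DOK

Compare a few routes:
SUM–DOK–CEN–NOR–GRN: 14+4+16+8 = 42
SUM–DOK–NOR–GRN: 14+8+8 = 30
SUM–CEN–DOK–NOR–GRN: 19+4+8+8 = 39
SUM–CEN–DOK–KEW–GRN: 19+4+12+4 = 39
The minimum is 30 min via SUM–DOK–NOR–GRN.
So from SUM the first move is to DOK.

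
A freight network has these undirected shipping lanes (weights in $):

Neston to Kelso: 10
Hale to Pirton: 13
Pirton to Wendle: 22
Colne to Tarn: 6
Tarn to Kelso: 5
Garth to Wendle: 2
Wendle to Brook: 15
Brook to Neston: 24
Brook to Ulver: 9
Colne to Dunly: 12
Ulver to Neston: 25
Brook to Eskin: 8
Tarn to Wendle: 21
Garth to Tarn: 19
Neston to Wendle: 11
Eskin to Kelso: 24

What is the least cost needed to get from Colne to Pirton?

$49

Settle nodes by increasing distance from Colne:
Colne: 0
Tarn: 6  (via Colne)
Kelso: 11  (via Tarn)
Dunly: 12  (via Colne)
Neston: 21  (via Kelso)
Garth: 25  (via Tarn)
Wendle: 27  (via Tarn)
Eskin: 35  (via Kelso)
Brook: 42  (via Wendle)
Ulver: 46  (via Neston)
Pirton: 49  (via Wendle)
Shortest route: Colne–Tarn–Wendle–Pirton = $49.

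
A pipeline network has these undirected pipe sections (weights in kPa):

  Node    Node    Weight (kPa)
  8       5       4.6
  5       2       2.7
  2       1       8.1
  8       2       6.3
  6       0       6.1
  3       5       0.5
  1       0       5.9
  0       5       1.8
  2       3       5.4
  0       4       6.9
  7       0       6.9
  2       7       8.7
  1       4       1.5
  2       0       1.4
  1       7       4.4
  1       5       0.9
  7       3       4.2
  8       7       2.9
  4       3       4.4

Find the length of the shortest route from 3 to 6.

8.4 kPa

Compare a few routes:
3 → 2 → 0 → 6: 5.4+1.4+6.1 = 12.9
3 → 5 → 0 → 6: 0.5+1.8+6.1 = 8.4
3 → 5 → 2 → 0 → 6: 0.5+2.7+1.4+6.1 = 10.7
The minimum is 8.4 kPa via 3 → 5 → 0 → 6.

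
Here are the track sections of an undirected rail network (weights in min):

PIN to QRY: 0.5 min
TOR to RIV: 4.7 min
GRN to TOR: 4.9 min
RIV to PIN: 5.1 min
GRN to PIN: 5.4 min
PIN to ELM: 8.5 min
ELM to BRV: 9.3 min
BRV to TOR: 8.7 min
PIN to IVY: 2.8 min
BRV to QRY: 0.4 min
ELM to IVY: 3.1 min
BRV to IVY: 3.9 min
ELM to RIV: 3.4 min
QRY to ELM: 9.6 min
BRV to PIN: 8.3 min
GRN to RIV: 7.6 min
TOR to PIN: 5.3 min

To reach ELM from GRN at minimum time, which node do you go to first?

RIV

Candidate routes:
GRN → PIN → IVY → ELM: 5.4+2.8+3.1 = 11.3
GRN → PIN → QRY → BRV → IVY → ELM: 5.4+0.5+0.4+3.9+3.1 = 13.3
GRN → RIV → ELM: 7.6+3.4 = 11
GRN → TOR → RIV → ELM: 4.9+4.7+3.4 = 13
The minimum is 11 min via GRN → RIV → ELM.
So from GRN the first move is to RIV.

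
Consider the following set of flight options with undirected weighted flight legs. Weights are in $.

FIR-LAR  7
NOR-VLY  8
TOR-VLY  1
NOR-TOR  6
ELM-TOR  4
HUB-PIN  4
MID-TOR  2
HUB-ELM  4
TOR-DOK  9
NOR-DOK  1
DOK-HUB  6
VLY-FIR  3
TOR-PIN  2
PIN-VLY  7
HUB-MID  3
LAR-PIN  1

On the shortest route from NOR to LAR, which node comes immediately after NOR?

TOR

Candidate routes:
NOR - DOK - HUB - PIN - LAR: 1+6+4+1 = 12
NOR - TOR - PIN - LAR: 6+2+1 = 9
The minimum is $9 via NOR - TOR - PIN - LAR.
So from NOR the first move is to TOR.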